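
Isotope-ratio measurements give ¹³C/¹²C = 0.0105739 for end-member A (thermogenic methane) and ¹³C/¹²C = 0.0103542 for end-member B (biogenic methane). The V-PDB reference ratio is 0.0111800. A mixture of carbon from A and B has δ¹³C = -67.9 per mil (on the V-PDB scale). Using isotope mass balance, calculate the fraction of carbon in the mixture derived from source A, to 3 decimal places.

δ_A = (0.0105739/0.0111800 − 1)×1000 = (0.945787 − 1)×1000 = -54.213 per mil
δ_B = (0.0103542/0.0111800 − 1)×1000 = (0.926136 − 1)×1000 = -73.864 per mil
f_A = (δ_mix − δ_B)/(δ_A − δ_B) = (-67.9 − (-73.864))/(-54.213 − (-73.864))
f_A = 5.964 / 19.651 = 0.3035

0.303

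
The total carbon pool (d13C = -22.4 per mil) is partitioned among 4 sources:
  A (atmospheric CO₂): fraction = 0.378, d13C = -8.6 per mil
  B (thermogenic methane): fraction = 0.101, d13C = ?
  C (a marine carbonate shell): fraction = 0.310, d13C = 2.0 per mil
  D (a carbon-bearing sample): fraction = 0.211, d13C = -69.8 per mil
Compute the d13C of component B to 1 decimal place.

Isotope mass balance: δ_bulk = Σ fᵢ·δᵢ.
-22.4 = 0.378×(-8.6) + 0.101×δ_B + 0.310×(2.0) + 0.211×(-69.8)
0.101·δ_B = -22.4 − (-17.359) = -5.041
δ_B = -5.041 / 0.101 = -49.91 per mil

-49.9 per mil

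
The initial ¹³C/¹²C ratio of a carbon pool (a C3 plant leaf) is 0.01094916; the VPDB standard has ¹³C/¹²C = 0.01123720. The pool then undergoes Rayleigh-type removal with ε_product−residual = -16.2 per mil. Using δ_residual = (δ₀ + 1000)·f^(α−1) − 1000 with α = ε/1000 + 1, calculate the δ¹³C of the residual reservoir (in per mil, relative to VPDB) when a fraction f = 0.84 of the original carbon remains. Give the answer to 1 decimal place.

δ₀ = (0.01094916/0.01123720 − 1)×1000 = (0.974367 − 1)×1000 = -25.633 per mil
α − 1 = ε/1000 = -0.0162
f^(α−1) = 0.84^(-0.0162) = 1.002829
δ_res = (-25.633 + 1000) × 1.002829 − 1000 = 977.123 − 1000 = -22.88 per mil

-22.9 per mil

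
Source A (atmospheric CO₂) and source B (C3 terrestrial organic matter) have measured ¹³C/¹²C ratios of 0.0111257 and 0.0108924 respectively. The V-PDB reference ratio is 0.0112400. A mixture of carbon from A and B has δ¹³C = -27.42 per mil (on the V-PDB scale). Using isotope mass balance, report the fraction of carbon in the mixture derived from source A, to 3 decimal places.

0.169

δ_A = (0.0111257/0.0112400 − 1)×1000 = (0.989831 − 1)×1000 = -10.169 per mil
δ_B = (0.0108924/0.0112400 − 1)×1000 = (0.969075 − 1)×1000 = -30.925 per mil
f_A = (δ_mix − δ_B)/(δ_A − δ_B) = (-27.42 − (-30.925))/(-10.169 − (-30.925))
f_A = 3.505 / 20.756 = 0.1689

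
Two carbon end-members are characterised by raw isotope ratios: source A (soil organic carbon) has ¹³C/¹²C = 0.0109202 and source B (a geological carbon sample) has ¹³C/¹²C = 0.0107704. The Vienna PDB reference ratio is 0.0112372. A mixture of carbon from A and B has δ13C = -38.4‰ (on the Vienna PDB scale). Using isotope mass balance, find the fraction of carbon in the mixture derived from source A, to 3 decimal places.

0.236

δ_A = (0.0109202/0.0112372 − 1)×1000 = (0.971790 − 1)×1000 = -28.210‰
δ_B = (0.0107704/0.0112372 − 1)×1000 = (0.958459 − 1)×1000 = -41.541‰
f_A = (δ_mix − δ_B)/(δ_A − δ_B) = (-38.4 − (-41.541))/(-28.210 − (-41.541))
f_A = 3.141 / 13.331 = 0.2356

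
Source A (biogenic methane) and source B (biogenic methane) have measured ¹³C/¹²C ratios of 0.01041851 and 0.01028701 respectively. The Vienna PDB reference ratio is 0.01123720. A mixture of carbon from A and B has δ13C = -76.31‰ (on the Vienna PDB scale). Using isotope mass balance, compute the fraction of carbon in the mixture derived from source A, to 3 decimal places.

δ_A = (0.01041851/0.01123720 − 1)×1000 = (0.927145 − 1)×1000 = -72.855‰
δ_B = (0.01028701/0.01123720 − 1)×1000 = (0.915442 − 1)×1000 = -84.558‰
f_A = (δ_mix − δ_B)/(δ_A − δ_B) = (-76.31 − (-84.558))/(-72.855 − (-84.558))
f_A = 8.248 / 11.702 = 0.7048

0.705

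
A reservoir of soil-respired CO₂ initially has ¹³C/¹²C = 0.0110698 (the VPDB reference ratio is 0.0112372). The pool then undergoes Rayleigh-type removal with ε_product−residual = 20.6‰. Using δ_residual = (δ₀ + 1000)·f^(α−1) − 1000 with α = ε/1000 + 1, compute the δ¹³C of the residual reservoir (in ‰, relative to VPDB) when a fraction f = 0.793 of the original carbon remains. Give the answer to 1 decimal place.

-19.6‰

δ₀ = (0.0110698/0.0112372 − 1)×1000 = (0.985103 − 1)×1000 = -14.897‰
α − 1 = ε/1000 = 0.0206
f^(α−1) = 0.793^(0.0206) = 0.995234
δ_res = (-14.897 + 1000) × 0.995234 − 1000 = 980.408 − 1000 = -19.59‰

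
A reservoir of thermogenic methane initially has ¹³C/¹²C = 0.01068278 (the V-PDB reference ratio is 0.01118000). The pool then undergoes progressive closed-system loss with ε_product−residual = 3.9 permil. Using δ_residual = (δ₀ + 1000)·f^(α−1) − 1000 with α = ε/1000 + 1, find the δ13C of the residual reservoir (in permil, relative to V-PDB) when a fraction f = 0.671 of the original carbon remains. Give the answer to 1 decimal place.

-46.0 permil

δ₀ = (0.01068278/0.01118000 − 1)×1000 = (0.955526 − 1)×1000 = -44.474 permil
α − 1 = ε/1000 = 0.0039
f^(α−1) = 0.671^(0.0039) = 0.998445
δ_res = (-44.474 + 1000) × 0.998445 − 1000 = 954.040 − 1000 = -45.96 permil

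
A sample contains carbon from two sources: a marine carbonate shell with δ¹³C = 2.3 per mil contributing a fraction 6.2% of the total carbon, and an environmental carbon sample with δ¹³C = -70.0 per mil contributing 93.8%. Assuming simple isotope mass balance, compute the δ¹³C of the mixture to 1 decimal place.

δ_mix = f_A·δ_A + f_B·δ_B
δ_mix = 0.062 × (2.3) + 0.938 × (-70.0)
δ_mix = 0.14 + -65.66 = -65.52 per mil

-65.5 per mil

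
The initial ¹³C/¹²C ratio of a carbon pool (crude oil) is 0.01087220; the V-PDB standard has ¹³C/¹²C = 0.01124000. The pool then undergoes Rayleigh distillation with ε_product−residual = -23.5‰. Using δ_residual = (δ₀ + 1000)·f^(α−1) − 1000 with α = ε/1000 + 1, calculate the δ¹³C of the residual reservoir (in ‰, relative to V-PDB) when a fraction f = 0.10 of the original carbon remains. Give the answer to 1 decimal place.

δ₀ = (0.01087220/0.01124000 − 1)×1000 = (0.967278 − 1)×1000 = -32.722‰
α − 1 = ε/1000 = -0.0235
f^(α−1) = 0.10^(-0.0235) = 1.055602
δ_res = (-32.722 + 1000) × 1.055602 − 1000 = 1021.060 − 1000 = 21.06‰

21.1‰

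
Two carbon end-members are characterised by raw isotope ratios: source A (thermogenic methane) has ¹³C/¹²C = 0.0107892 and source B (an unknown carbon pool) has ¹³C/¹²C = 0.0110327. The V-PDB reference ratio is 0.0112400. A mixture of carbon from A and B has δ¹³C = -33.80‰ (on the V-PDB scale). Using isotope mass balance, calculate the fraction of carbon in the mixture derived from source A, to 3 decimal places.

δ_A = (0.0107892/0.0112400 − 1)×1000 = (0.959893 − 1)×1000 = -40.107‰
δ_B = (0.0110327/0.0112400 − 1)×1000 = (0.981557 − 1)×1000 = -18.443‰
f_A = (δ_mix − δ_B)/(δ_A − δ_B) = (-33.80 − (-18.443))/(-40.107 − (-18.443))
f_A = -15.357 / -21.664 = 0.7089

0.709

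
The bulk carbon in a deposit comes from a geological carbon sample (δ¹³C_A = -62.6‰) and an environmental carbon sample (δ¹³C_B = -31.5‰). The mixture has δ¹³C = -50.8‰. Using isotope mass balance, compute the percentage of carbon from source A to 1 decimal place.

δ_mix = f_A·δ_A + (1 − f_A)·δ_B  ⇒  f_A = (δ_mix − δ_B)/(δ_A − δ_B)
f_A = (-50.8 − (-31.5)) / (-62.6 − (-31.5))
f_A = -19.3 / -31.1 = 0.6206

62.1%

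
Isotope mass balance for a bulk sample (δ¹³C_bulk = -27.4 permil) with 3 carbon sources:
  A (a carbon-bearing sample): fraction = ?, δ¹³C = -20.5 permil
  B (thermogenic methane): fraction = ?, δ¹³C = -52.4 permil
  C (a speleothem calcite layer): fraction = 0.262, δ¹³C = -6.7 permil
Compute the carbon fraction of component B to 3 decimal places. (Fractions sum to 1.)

Let f_B and f_A be the unknown fractions; fractions sum to 1 so f_B + f_A = 0.738.
Mass balance: Σ fᵢ·δᵢ = δ_bulk ⇒ f_B·(-52.4) + f_A·(-20.5) = -27.4 − (-1.755) = -25.645
Substitute f_A = 0.738 − f_B:
f_B·(-52.4 − -20.5) = -25.645 − 0.738×(-20.5) = -10.516
f_B = -10.516 / -31.9 = 0.3296

0.330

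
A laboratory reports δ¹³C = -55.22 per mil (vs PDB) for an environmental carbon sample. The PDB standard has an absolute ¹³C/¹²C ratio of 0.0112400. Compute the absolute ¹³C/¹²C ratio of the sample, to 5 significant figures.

R_sample = R_standard × (δ¹³C/1000 + 1)
R_sample = 0.0112400 × (-55.22/1000 + 1) = 0.0112400 × 0.944780
R_sample = 0.0106193

0.010619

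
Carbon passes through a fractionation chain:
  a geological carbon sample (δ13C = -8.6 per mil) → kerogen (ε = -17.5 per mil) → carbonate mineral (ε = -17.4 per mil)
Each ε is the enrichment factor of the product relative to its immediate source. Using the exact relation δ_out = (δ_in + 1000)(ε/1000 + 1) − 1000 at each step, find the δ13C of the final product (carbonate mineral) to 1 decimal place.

step 1: δ = (-8.60 + 1000)·(-17.5/1000 + 1) − 1000 = -25.95 per mil
step 2: δ = (-25.95 + 1000)·(-17.4/1000 + 1) − 1000 = -42.90 per mil

-42.9 per mil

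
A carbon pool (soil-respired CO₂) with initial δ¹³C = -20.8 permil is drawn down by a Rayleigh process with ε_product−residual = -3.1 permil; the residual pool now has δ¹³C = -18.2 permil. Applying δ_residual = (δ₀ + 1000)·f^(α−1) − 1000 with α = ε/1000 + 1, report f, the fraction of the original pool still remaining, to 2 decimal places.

0.43

α − 1 = ε/1000 = -0.0031
(δ_res + 1000)/(δ₀ + 1000) = (-18.2 + 1000)/(-20.8 + 1000) = 981.8/979.2 = 1.002655
f = 1.002655^(1/-0.0031) = exp(ln(1.002655)/-0.0031) = exp(0.00265/-0.0031)
f = exp(-0.8554) = 0.4251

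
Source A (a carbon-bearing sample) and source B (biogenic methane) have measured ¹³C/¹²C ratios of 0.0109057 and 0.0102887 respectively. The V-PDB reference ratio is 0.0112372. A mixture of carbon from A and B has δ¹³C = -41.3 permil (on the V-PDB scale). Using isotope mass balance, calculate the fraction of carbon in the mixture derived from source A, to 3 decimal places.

δ_A = (0.0109057/0.0112372 − 1)×1000 = (0.970500 − 1)×1000 = -29.500 permil
δ_B = (0.0102887/0.0112372 − 1)×1000 = (0.915593 − 1)×1000 = -84.407 permil
f_A = (δ_mix − δ_B)/(δ_A − δ_B) = (-41.3 − (-84.407))/(-29.500 − (-84.407))
f_A = 43.107 / 54.907 = 0.7851

0.785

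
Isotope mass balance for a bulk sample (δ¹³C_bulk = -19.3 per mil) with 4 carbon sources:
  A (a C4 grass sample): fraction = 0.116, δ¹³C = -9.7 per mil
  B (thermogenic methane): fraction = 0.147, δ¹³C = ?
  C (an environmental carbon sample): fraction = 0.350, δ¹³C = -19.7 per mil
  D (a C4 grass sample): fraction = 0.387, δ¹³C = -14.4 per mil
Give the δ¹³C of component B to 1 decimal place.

Isotope mass balance: δ_bulk = Σ fᵢ·δᵢ.
-19.3 = 0.116×(-9.7) + 0.147×δ_B + 0.350×(-19.7) + 0.387×(-14.4)
0.147·δ_B = -19.3 − (-13.593) = -5.707
δ_B = -5.707 / 0.147 = -38.82 per mil

-38.8 per mil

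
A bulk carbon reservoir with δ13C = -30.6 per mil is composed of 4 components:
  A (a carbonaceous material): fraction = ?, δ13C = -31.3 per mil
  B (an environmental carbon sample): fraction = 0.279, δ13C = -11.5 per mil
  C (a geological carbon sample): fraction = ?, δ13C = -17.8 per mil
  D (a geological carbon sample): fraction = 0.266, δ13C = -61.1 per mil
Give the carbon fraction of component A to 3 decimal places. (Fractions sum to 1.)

Let f_A and f_C be the unknown fractions; fractions sum to 1 so f_A + f_C = 0.455.
Mass balance: Σ fᵢ·δᵢ = δ_bulk ⇒ f_A·(-31.3) + f_C·(-17.8) = -30.6 − (-19.461) = -11.139
Substitute f_C = 0.455 − f_A:
f_A·(-31.3 − -17.8) = -11.139 − 0.455×(-17.8) = -3.040
f_A = -3.040 / -13.5 = 0.2252

0.225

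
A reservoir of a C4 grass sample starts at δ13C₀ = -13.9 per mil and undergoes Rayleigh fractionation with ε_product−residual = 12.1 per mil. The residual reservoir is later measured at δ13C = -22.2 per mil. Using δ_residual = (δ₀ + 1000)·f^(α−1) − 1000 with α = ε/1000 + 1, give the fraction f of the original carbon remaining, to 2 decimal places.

0.50

α − 1 = ε/1000 = 0.0121
(δ_res + 1000)/(δ₀ + 1000) = (-22.2 + 1000)/(-13.9 + 1000) = 977.8/986.1 = 0.991583
f = 0.991583^(1/0.0121) = exp(ln(0.991583)/0.0121) = exp(-0.00845/0.0121)
f = exp(-0.6986) = 0.4973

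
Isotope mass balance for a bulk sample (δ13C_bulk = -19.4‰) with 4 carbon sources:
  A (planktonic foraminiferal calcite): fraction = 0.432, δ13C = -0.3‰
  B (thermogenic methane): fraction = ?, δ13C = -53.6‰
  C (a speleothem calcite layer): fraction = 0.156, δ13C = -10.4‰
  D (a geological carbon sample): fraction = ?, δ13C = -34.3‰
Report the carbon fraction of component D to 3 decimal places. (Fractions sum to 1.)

0.230

Let f_D and f_B be the unknown fractions; fractions sum to 1 so f_D + f_B = 0.412.
Mass balance: Σ fᵢ·δᵢ = δ_bulk ⇒ f_D·(-34.3) + f_B·(-53.6) = -19.4 − (-1.752) = -17.648
Substitute f_B = 0.412 − f_D:
f_D·(-34.3 − -53.6) = -17.648 − 0.412×(-53.6) = 4.435
f_D = 4.435 / 19.3 = 0.2298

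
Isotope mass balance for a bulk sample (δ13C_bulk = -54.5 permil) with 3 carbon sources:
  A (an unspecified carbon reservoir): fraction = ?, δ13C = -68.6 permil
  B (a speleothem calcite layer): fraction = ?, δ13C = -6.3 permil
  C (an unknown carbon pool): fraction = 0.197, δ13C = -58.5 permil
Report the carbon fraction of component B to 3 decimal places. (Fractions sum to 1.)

0.194

Let f_B and f_A be the unknown fractions; fractions sum to 1 so f_B + f_A = 0.803.
Mass balance: Σ fᵢ·δᵢ = δ_bulk ⇒ f_B·(-6.3) + f_A·(-68.6) = -54.5 − (-11.524) = -42.975
Substitute f_A = 0.803 − f_B:
f_B·(-6.3 − -68.6) = -42.975 − 0.803×(-68.6) = 12.110
f_B = 12.110 / 62.3 = 0.1944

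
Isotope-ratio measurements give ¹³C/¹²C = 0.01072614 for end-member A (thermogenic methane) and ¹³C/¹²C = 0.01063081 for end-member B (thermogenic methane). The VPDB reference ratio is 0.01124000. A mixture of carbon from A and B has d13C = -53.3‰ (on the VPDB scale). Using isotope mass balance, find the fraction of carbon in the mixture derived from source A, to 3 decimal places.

δ_A = (0.01072614/0.01124000 − 1)×1000 = (0.954283 − 1)×1000 = -45.717‰
δ_B = (0.01063081/0.01124000 − 1)×1000 = (0.945802 − 1)×1000 = -54.198‰
f_A = (δ_mix − δ_B)/(δ_A − δ_B) = (-53.3 − (-54.198))/(-45.717 − (-54.198))
f_A = 0.898 / 8.481 = 0.1059

0.106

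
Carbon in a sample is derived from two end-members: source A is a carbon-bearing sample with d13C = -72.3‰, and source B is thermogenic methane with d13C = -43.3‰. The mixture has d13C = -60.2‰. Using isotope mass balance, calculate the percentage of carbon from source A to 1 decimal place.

58.3%

δ_mix = f_A·δ_A + (1 − f_A)·δ_B  ⇒  f_A = (δ_mix − δ_B)/(δ_A − δ_B)
f_A = (-60.2 − (-43.3)) / (-72.3 − (-43.3))
f_A = -16.9 / -29.0 = 0.5828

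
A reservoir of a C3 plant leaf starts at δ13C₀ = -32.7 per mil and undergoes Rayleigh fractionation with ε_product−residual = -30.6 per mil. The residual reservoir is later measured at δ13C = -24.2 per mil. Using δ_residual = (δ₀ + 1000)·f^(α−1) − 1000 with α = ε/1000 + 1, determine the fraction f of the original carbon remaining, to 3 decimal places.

0.751

α − 1 = ε/1000 = -0.0306
(δ_res + 1000)/(δ₀ + 1000) = (-24.2 + 1000)/(-32.7 + 1000) = 975.8/967.3 = 1.008787
f = 1.008787^(1/-0.0306) = exp(ln(1.008787)/-0.0306) = exp(0.00875/-0.0306)
f = exp(-0.2859) = 0.7513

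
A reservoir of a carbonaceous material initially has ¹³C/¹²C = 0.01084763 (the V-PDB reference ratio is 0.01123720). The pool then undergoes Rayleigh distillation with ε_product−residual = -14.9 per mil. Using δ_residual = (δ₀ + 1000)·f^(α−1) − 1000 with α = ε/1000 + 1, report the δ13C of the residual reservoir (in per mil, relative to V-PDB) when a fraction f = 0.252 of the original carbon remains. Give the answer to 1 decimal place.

-14.6 per mil

δ₀ = (0.01084763/0.01123720 − 1)×1000 = (0.965332 − 1)×1000 = -34.668 per mil
α − 1 = ε/1000 = -0.0149
f^(α−1) = 0.252^(-0.0149) = 1.020749
δ_res = (-34.668 + 1000) × 1.020749 − 1000 = 985.362 − 1000 = -14.64 per mil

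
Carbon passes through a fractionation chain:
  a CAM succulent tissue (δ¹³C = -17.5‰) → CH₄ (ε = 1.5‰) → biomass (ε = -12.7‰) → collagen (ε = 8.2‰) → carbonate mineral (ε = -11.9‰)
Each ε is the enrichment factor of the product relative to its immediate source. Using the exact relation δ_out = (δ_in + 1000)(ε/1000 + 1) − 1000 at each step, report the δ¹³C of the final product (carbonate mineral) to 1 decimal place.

-32.2‰

step 1: δ = (-17.50 + 1000)·(1.5/1000 + 1) − 1000 = -16.03‰
step 2: δ = (-16.03 + 1000)·(-12.7/1000 + 1) − 1000 = -28.52‰
step 3: δ = (-28.52 + 1000)·(8.2/1000 + 1) − 1000 = -20.56‰
step 4: δ = (-20.56 + 1000)·(-11.9/1000 + 1) − 1000 = -32.21‰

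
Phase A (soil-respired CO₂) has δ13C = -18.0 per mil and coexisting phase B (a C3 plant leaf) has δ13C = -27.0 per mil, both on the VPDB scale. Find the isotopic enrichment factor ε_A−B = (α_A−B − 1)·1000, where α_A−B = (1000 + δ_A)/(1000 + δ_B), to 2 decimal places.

α_A−B = (1000 + -18.0) / (1000 + -27.0) = 982.0 / 973.0 = 1.009250
ε_A−B = (1.009250 − 1) × 1000 = 9.250 per mil
(The approximation ε ≈ δ_A − δ_B would give 9.0 per mil.)

9.25 per mil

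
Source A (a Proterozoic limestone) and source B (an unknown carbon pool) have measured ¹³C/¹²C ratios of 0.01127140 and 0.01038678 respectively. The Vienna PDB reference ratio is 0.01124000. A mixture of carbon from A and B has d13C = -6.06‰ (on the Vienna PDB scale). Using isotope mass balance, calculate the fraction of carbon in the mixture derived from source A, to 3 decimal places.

0.888

δ_A = (0.01127140/0.01124000 − 1)×1000 = (1.002794 − 1)×1000 = 2.794‰
δ_B = (0.01038678/0.01124000 − 1)×1000 = (0.924091 − 1)×1000 = -75.909‰
f_A = (δ_mix − δ_B)/(δ_A − δ_B) = (-6.06 − (-75.909))/(2.794 − (-75.909))
f_A = 69.849 / 78.703 = 0.8875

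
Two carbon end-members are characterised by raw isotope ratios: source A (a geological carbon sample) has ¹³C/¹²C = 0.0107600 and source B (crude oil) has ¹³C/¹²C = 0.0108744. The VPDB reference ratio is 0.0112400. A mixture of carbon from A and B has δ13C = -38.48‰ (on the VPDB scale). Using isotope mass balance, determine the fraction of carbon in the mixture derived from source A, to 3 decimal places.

0.585

δ_A = (0.0107600/0.0112400 − 1)×1000 = (0.957295 − 1)×1000 = -42.705‰
δ_B = (0.0108744/0.0112400 − 1)×1000 = (0.967473 − 1)×1000 = -32.527‰
f_A = (δ_mix − δ_B)/(δ_A − δ_B) = (-38.48 − (-32.527))/(-42.705 − (-32.527))
f_A = -5.953 / -10.178 = 0.5849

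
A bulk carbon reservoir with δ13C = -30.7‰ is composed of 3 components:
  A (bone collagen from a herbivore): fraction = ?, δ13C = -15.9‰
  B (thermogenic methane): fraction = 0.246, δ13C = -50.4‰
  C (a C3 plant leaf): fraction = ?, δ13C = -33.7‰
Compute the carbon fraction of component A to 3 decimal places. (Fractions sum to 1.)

0.399

Let f_A and f_C be the unknown fractions; fractions sum to 1 so f_A + f_C = 0.754.
Mass balance: Σ fᵢ·δᵢ = δ_bulk ⇒ f_A·(-15.9) + f_C·(-33.7) = -30.7 − (-12.398) = -18.302
Substitute f_C = 0.754 − f_A:
f_A·(-15.9 − -33.7) = -18.302 − 0.754×(-33.7) = 7.108
f_A = 7.108 / 17.8 = 0.3993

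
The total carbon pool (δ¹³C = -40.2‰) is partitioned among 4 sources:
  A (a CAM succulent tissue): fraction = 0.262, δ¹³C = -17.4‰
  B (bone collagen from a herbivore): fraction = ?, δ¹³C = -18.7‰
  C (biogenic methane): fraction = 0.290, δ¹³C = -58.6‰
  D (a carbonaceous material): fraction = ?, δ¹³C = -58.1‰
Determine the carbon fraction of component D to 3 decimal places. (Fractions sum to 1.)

Let f_D and f_B be the unknown fractions; fractions sum to 1 so f_D + f_B = 0.448.
Mass balance: Σ fᵢ·δᵢ = δ_bulk ⇒ f_D·(-58.1) + f_B·(-18.7) = -40.2 − (-21.553) = -18.647
Substitute f_B = 0.448 − f_D:
f_D·(-58.1 − -18.7) = -18.647 − 0.448×(-18.7) = -10.270
f_D = -10.270 / -39.4 = 0.2606

0.261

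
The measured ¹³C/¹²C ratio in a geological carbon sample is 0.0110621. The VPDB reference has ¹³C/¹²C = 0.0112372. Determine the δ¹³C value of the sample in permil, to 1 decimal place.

δ¹³C = (R_sample / R_standard − 1) × 1000
R_sample / R_standard = 0.0110621 / 0.0112372 = 0.984418
δ¹³C = (0.984418 − 1) × 1000 = -15.58 permil

-15.6 permil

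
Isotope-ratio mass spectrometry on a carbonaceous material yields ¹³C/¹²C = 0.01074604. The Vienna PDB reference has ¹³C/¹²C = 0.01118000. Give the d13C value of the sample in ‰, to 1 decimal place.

d13C = (R_sample / R_standard − 1) × 1000
R_sample / R_standard = 0.01074604 / 0.01118000 = 0.961184
d13C = (0.961184 − 1) × 1000 = -38.82‰

-38.8‰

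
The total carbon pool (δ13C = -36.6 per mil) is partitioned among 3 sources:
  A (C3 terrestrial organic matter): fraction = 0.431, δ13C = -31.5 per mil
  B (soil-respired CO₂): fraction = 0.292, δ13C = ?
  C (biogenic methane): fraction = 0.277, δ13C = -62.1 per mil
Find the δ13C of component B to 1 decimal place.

Isotope mass balance: δ_bulk = Σ fᵢ·δᵢ.
-36.6 = 0.431×(-31.5) + 0.292×δ_B + 0.277×(-62.1)
0.292·δ_B = -36.6 − (-30.778) = -5.822
δ_B = -5.822 / 0.292 = -19.94 per mil

-19.9 per mil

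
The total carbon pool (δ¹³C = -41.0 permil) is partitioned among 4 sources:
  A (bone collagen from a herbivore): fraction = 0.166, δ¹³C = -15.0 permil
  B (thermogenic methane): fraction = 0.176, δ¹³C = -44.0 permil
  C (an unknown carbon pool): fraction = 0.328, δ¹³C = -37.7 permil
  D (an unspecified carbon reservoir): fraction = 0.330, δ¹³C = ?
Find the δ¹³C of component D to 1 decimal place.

-55.8 permil

Isotope mass balance: δ_bulk = Σ fᵢ·δᵢ.
-41.0 = 0.166×(-15.0) + 0.176×(-44.0) + 0.328×(-37.7) + 0.330×δ_D
0.330·δ_D = -41.0 − (-22.600) = -18.400
δ_D = -18.400 / 0.330 = -55.76 permil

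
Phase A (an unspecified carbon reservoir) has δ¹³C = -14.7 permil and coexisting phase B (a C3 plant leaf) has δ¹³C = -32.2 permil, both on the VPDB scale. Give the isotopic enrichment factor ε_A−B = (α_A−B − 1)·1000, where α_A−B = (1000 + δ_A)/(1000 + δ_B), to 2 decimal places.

α_A−B = (1000 + -14.7) / (1000 + -32.2) = 985.3 / 967.8 = 1.018082
ε_A−B = (1.018082 − 1) × 1000 = 18.082 permil
(The approximation ε ≈ δ_A − δ_B would give 17.5 permil.)

18.08 permil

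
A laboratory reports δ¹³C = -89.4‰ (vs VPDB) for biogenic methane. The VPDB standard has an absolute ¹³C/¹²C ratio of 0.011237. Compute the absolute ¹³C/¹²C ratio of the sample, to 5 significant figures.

R_sample = R_standard × (δ¹³C/1000 + 1)
R_sample = 0.011237 × (-89.4/1000 + 1) = 0.011237 × 0.910600
R_sample = 0.0102324

0.010232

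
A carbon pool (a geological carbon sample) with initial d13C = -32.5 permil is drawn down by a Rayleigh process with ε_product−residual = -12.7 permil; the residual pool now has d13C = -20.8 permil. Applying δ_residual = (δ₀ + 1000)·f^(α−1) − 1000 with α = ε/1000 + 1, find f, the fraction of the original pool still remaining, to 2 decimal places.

0.39

α − 1 = ε/1000 = -0.0127
(δ_res + 1000)/(δ₀ + 1000) = (-20.8 + 1000)/(-32.5 + 1000) = 979.2/967.5 = 1.012093
f = 1.012093^(1/-0.0127) = exp(ln(1.012093)/-0.0127) = exp(0.01202/-0.0127)
f = exp(-0.9465) = 0.3881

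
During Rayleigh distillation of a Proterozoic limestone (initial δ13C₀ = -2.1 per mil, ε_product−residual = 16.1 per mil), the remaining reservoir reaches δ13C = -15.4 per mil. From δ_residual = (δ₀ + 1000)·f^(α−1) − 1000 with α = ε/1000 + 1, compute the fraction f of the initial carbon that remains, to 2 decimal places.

0.43

α − 1 = ε/1000 = 0.0161
(δ_res + 1000)/(δ₀ + 1000) = (-15.4 + 1000)/(-2.1 + 1000) = 984.6/997.9 = 0.986672
f = 0.986672^(1/0.0161) = exp(ln(0.986672)/0.0161) = exp(-0.01342/0.0161)
f = exp(-0.8334) = 0.4346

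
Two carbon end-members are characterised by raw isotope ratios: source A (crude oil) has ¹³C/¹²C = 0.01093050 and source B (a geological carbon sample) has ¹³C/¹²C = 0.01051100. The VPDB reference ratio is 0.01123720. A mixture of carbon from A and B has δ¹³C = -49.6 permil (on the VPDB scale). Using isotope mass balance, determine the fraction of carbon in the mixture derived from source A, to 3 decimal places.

0.402

δ_A = (0.01093050/0.01123720 − 1)×1000 = (0.972707 − 1)×1000 = -27.293 permil
δ_B = (0.01051100/0.01123720 − 1)×1000 = (0.935375 − 1)×1000 = -64.625 permil
f_A = (δ_mix − δ_B)/(δ_A − δ_B) = (-49.6 − (-64.625))/(-27.293 − (-64.625))
f_A = 15.025 / 37.331 = 0.4025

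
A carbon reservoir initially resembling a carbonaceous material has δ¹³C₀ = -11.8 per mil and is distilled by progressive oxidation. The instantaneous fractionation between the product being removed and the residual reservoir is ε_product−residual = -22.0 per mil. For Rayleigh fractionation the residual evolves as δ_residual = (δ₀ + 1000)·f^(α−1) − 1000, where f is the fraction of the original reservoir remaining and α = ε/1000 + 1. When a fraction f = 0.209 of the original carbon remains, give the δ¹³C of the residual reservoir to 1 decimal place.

Rayleigh residual: δ_res = (δ₀ + 1000)·f^(α−1) − 1000
α = ε/1000 + 1 = 0.97800, so α − 1 = -0.02200
f^(α−1) = 0.209^(-0.02200) = 1.035039
δ_res = (-11.8 + 1000) × 1.035039 − 1000 = 1022.826 − 1000 = 22.83 per mil

22.8 per mil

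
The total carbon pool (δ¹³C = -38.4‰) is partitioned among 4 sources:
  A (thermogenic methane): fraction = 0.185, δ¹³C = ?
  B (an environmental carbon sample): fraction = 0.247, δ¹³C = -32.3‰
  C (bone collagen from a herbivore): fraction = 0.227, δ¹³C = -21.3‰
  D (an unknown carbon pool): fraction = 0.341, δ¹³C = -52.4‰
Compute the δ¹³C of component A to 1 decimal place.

-41.7‰

Isotope mass balance: δ_bulk = Σ fᵢ·δᵢ.
-38.4 = 0.185×δ_A + 0.247×(-32.3) + 0.227×(-21.3) + 0.341×(-52.4)
0.185·δ_A = -38.4 − (-30.682) = -7.718
δ_A = -7.718 / 0.185 = -41.72‰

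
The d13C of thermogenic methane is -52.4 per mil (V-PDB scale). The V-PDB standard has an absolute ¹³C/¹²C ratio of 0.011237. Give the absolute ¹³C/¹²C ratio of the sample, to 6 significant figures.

R_sample = R_standard × (d13C/1000 + 1)
R_sample = 0.011237 × (-52.4/1000 + 1) = 0.011237 × 0.947600
R_sample = 0.0106482

0.0106482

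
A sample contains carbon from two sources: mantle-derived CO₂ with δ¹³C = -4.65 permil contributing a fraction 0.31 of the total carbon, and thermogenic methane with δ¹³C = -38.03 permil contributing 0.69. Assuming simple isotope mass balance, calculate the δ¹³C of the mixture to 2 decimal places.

δ_mix = f_A·δ_A + f_B·δ_B
δ_mix = 0.31 × (-4.65) + 0.69 × (-38.03)
δ_mix = -1.442 + -26.241 = -27.682 permil

-27.68 permil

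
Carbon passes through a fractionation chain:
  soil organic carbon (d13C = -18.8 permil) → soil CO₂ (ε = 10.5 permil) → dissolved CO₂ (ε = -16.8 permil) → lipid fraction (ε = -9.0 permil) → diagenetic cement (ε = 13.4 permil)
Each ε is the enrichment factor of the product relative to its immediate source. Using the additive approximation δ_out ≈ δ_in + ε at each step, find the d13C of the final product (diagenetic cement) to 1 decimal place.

-20.7 permil

step 1: δ ≈ -18.8 + (10.5) = -8.3 permil
step 2: δ ≈ -8.3 + (-16.8) = -25.1 permil
step 3: δ ≈ -25.1 + (-9.0) = -34.1 permil
step 4: δ ≈ -34.1 + (13.4) = -20.7 permil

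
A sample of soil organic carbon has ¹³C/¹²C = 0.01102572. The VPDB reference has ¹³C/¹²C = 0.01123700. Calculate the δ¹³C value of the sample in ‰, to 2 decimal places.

-18.80‰

δ¹³C = (R_sample / R_standard − 1) × 1000
R_sample / R_standard = 0.01102572 / 0.01123700 = 0.981198
δ¹³C = (0.981198 − 1) × 1000 = -18.802‰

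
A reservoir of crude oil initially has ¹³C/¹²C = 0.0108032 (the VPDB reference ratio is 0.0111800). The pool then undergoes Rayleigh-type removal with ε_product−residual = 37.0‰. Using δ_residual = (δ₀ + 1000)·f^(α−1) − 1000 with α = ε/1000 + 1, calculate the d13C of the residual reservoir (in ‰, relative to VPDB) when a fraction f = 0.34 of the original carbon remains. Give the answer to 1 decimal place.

δ₀ = (0.0108032/0.0111800 − 1)×1000 = (0.966297 − 1)×1000 = -33.703‰
α − 1 = ε/1000 = 0.0370
f^(α−1) = 0.34^(0.0370) = 0.960870
δ_res = (-33.703 + 1000) × 0.960870 − 1000 = 928.486 − 1000 = -71.51‰

-71.5‰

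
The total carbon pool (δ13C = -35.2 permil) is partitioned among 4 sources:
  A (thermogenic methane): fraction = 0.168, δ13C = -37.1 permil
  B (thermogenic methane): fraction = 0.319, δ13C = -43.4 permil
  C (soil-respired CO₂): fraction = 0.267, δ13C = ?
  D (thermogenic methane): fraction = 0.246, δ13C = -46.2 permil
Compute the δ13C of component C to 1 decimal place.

-14.1 permil

Isotope mass balance: δ_bulk = Σ fᵢ·δᵢ.
-35.2 = 0.168×(-37.1) + 0.319×(-43.4) + 0.267×δ_C + 0.246×(-46.2)
0.267·δ_C = -35.2 − (-31.443) = -3.757
δ_C = -3.757 / 0.267 = -14.07 permil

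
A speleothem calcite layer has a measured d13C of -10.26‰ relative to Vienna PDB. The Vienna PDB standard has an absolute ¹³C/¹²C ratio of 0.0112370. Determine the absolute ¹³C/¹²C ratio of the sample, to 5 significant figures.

R_sample = R_standard × (d13C/1000 + 1)
R_sample = 0.0112370 × (-10.26/1000 + 1) = 0.0112370 × 0.989740
R_sample = 0.0111217

0.011122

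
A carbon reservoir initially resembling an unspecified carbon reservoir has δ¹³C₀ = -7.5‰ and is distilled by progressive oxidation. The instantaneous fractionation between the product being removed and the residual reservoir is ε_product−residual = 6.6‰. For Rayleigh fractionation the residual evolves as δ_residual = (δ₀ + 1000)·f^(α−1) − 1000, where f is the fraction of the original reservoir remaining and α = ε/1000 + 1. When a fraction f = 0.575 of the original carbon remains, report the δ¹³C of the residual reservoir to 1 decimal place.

Rayleigh residual: δ_res = (δ₀ + 1000)·f^(α−1) − 1000
α = ε/1000 + 1 = 1.00660, so α − 1 = 0.00660
f^(α−1) = 0.575^(0.00660) = 0.996354
δ_res = (-7.5 + 1000) × 0.996354 − 1000 = 988.882 − 1000 = -11.12‰

-11.1‰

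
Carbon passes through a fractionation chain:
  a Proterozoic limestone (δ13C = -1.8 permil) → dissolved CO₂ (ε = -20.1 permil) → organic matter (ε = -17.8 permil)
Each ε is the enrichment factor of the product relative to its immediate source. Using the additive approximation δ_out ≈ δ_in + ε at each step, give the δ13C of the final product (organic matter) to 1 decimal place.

step 1: δ ≈ -1.8 + (-20.1) = -21.9 permil
step 2: δ ≈ -21.9 + (-17.8) = -39.7 permil

-39.7 permil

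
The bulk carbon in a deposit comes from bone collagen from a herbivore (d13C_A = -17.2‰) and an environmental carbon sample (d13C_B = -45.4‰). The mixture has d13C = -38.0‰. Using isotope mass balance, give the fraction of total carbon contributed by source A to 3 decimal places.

δ_mix = f_A·δ_A + (1 − f_A)·δ_B  ⇒  f_A = (δ_mix − δ_B)/(δ_A − δ_B)
f_A = (-38.0 − (-45.4)) / (-17.2 − (-45.4))
f_A = 7.4 / 28.2 = 0.2624

0.262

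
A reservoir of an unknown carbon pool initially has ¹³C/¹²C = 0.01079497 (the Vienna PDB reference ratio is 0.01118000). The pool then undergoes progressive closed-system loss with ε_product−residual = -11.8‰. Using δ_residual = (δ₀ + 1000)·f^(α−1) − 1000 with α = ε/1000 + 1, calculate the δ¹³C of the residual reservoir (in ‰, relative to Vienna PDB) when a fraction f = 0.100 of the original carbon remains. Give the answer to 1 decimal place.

δ₀ = (0.01079497/0.01118000 − 1)×1000 = (0.965561 − 1)×1000 = -34.439‰
α − 1 = ε/1000 = -0.0118
f^(α−1) = 0.100^(-0.0118) = 1.027543
δ_res = (-34.439 + 1000) × 1.027543 − 1000 = 992.155 − 1000 = -7.84‰

-7.8‰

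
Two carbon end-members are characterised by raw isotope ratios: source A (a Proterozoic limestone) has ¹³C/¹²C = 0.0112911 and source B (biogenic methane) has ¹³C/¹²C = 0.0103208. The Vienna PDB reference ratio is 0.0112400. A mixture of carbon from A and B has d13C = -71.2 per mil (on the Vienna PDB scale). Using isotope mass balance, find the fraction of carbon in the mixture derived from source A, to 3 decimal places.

δ_A = (0.0112911/0.0112400 − 1)×1000 = (1.004546 − 1)×1000 = 4.546 per mil
δ_B = (0.0103208/0.0112400 − 1)×1000 = (0.918221 − 1)×1000 = -81.779 per mil
f_A = (δ_mix − δ_B)/(δ_A − δ_B) = (-71.2 − (-81.779))/(4.546 − (-81.779))
f_A = 10.579 / 86.326 = 0.1226

0.123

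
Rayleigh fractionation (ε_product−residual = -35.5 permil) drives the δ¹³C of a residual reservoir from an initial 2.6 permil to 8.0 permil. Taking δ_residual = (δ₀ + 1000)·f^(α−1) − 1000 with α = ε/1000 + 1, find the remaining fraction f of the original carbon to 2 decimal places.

0.86

α − 1 = ε/1000 = -0.0355
(δ_res + 1000)/(δ₀ + 1000) = (8.0 + 1000)/(2.6 + 1000) = 1008.0/1002.6 = 1.005386
f = 1.005386^(1/-0.0355) = exp(ln(1.005386)/-0.0355) = exp(0.00537/-0.0355)
f = exp(-0.1513) = 0.8596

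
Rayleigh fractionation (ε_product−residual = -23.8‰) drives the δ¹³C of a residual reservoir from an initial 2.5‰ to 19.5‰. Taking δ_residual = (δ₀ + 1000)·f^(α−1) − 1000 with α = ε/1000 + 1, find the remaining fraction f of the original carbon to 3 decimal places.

0.493

α − 1 = ε/1000 = -0.0238
(δ_res + 1000)/(δ₀ + 1000) = (19.5 + 1000)/(2.5 + 1000) = 1019.5/1002.5 = 1.016958
f = 1.016958^(1/-0.0238) = exp(ln(1.016958)/-0.0238) = exp(0.01682/-0.0238)
f = exp(-0.7065) = 0.4934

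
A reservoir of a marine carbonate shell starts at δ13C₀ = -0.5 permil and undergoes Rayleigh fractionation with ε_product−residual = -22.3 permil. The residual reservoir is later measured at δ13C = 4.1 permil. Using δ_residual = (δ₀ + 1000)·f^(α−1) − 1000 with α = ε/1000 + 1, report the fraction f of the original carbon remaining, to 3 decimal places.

α − 1 = ε/1000 = -0.0223
(δ_res + 1000)/(δ₀ + 1000) = (4.1 + 1000)/(-0.5 + 1000) = 1004.1/999.5 = 1.004602
f = 1.004602^(1/-0.0223) = exp(ln(1.004602)/-0.0223) = exp(0.00459/-0.0223)
f = exp(-0.2059) = 0.8139

0.814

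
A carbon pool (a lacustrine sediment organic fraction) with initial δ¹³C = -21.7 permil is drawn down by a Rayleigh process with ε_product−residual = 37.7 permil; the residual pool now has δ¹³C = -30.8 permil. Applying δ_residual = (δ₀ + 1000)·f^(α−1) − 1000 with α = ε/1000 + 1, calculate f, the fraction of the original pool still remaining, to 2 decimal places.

0.78

α − 1 = ε/1000 = 0.0377
(δ_res + 1000)/(δ₀ + 1000) = (-30.8 + 1000)/(-21.7 + 1000) = 969.2/978.3 = 0.990698
f = 0.990698^(1/0.0377) = exp(ln(0.990698)/0.0377) = exp(-0.00935/0.0377)
f = exp(-0.2479) = 0.7804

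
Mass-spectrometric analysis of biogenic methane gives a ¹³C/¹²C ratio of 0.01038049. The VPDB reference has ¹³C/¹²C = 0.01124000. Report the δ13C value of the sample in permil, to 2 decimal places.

δ13C = (R_sample / R_standard − 1) × 1000
R_sample / R_standard = 0.01038049 / 0.01124000 = 0.923531
δ13C = (0.923531 − 1) × 1000 = -76.469 permil

-76.47 permil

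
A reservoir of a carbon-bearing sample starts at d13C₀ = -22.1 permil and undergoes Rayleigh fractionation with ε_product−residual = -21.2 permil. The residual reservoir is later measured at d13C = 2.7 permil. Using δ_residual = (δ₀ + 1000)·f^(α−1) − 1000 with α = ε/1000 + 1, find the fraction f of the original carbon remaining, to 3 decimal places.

0.307

α − 1 = ε/1000 = -0.0212
(δ_res + 1000)/(δ₀ + 1000) = (2.7 + 1000)/(-22.1 + 1000) = 1002.7/977.9 = 1.025360
f = 1.025360^(1/-0.0212) = exp(ln(1.025360)/-0.0212) = exp(0.02504/-0.0212)
f = exp(-1.1813) = 0.3069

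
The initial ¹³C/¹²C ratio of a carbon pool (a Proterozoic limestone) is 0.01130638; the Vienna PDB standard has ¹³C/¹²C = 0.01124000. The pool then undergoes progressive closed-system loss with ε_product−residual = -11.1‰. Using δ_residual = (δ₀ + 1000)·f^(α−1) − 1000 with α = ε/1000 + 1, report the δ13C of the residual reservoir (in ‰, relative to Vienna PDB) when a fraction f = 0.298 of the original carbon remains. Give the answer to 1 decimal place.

19.5‰

δ₀ = (0.01130638/0.01124000 − 1)×1000 = (1.005906 − 1)×1000 = 5.906‰
α − 1 = ε/1000 = -0.0111
f^(α−1) = 0.298^(-0.0111) = 1.013529
δ_res = (5.906 + 1000) × 1.013529 − 1000 = 1019.515 − 1000 = 19.51‰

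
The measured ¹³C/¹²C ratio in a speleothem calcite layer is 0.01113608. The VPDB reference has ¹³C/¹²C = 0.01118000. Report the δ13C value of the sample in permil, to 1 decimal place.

δ13C = (R_sample / R_standard − 1) × 1000
R_sample / R_standard = 0.01113608 / 0.01118000 = 0.996072
δ13C = (0.996072 − 1) × 1000 = -3.93 permil

-3.9 permil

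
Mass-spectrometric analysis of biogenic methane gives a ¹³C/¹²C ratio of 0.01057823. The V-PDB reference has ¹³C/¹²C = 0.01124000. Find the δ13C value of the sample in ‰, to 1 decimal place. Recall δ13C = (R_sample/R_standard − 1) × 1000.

δ13C = (R_sample / R_standard − 1) × 1000
R_sample / R_standard = 0.01057823 / 0.01124000 = 0.941124
δ13C = (0.941124 − 1) × 1000 = -58.88‰

-58.9‰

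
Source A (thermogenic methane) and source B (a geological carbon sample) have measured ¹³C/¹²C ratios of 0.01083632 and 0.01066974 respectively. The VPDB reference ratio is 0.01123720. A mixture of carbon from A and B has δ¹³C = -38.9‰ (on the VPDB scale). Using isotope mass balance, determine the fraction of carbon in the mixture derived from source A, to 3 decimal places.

0.782

δ_A = (0.01083632/0.01123720 − 1)×1000 = (0.964326 − 1)×1000 = -35.674‰
δ_B = (0.01066974/0.01123720 − 1)×1000 = (0.949502 − 1)×1000 = -50.498‰
f_A = (δ_mix − δ_B)/(δ_A − δ_B) = (-38.9 − (-50.498))/(-35.674 − (-50.498))
f_A = 11.598 / 14.824 = 0.7824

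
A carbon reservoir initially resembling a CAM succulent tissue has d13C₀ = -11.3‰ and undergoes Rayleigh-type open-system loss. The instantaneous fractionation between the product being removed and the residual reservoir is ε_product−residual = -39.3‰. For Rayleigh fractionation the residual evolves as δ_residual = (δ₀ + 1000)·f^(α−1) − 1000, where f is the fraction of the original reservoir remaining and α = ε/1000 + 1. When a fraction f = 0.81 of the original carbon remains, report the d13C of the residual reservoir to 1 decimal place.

Rayleigh residual: δ_res = (δ₀ + 1000)·f^(α−1) − 1000
α = ε/1000 + 1 = 0.96070, so α − 1 = -0.03930
f^(α−1) = 0.81^(-0.03930) = 1.008316
δ_res = (-11.3 + 1000) × 1.008316 − 1000 = 996.922 − 1000 = -3.08‰

-3.1‰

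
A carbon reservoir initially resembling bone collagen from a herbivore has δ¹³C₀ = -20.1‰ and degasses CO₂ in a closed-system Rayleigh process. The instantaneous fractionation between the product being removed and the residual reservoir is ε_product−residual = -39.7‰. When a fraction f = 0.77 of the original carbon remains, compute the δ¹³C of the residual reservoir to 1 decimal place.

-9.9‰

Rayleigh residual: δ_res = (δ₀ + 1000)·f^(α−1) − 1000
α = ε/1000 + 1 = 0.96030, so α − 1 = -0.03970
f^(α−1) = 0.77^(-0.03970) = 1.010430
δ_res = (-20.1 + 1000) × 1.010430 − 1000 = 990.121 − 1000 = -9.88‰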